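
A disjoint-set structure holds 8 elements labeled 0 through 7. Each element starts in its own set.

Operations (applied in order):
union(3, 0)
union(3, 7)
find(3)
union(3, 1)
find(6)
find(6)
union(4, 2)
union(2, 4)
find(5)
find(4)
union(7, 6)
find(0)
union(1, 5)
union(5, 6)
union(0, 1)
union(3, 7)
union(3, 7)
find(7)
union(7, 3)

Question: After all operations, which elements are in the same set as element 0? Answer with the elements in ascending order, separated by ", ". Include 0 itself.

Answer: 0, 1, 3, 5, 6, 7

Derivation:
Step 1: union(3, 0) -> merged; set of 3 now {0, 3}
Step 2: union(3, 7) -> merged; set of 3 now {0, 3, 7}
Step 3: find(3) -> no change; set of 3 is {0, 3, 7}
Step 4: union(3, 1) -> merged; set of 3 now {0, 1, 3, 7}
Step 5: find(6) -> no change; set of 6 is {6}
Step 6: find(6) -> no change; set of 6 is {6}
Step 7: union(4, 2) -> merged; set of 4 now {2, 4}
Step 8: union(2, 4) -> already same set; set of 2 now {2, 4}
Step 9: find(5) -> no change; set of 5 is {5}
Step 10: find(4) -> no change; set of 4 is {2, 4}
Step 11: union(7, 6) -> merged; set of 7 now {0, 1, 3, 6, 7}
Step 12: find(0) -> no change; set of 0 is {0, 1, 3, 6, 7}
Step 13: union(1, 5) -> merged; set of 1 now {0, 1, 3, 5, 6, 7}
Step 14: union(5, 6) -> already same set; set of 5 now {0, 1, 3, 5, 6, 7}
Step 15: union(0, 1) -> already same set; set of 0 now {0, 1, 3, 5, 6, 7}
Step 16: union(3, 7) -> already same set; set of 3 now {0, 1, 3, 5, 6, 7}
Step 17: union(3, 7) -> already same set; set of 3 now {0, 1, 3, 5, 6, 7}
Step 18: find(7) -> no change; set of 7 is {0, 1, 3, 5, 6, 7}
Step 19: union(7, 3) -> already same set; set of 7 now {0, 1, 3, 5, 6, 7}
Component of 0: {0, 1, 3, 5, 6, 7}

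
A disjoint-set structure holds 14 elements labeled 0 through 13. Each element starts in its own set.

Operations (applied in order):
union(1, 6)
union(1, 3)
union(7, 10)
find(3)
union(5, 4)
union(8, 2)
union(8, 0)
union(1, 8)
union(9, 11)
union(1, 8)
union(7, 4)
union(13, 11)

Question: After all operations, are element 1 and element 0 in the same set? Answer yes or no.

Step 1: union(1, 6) -> merged; set of 1 now {1, 6}
Step 2: union(1, 3) -> merged; set of 1 now {1, 3, 6}
Step 3: union(7, 10) -> merged; set of 7 now {7, 10}
Step 4: find(3) -> no change; set of 3 is {1, 3, 6}
Step 5: union(5, 4) -> merged; set of 5 now {4, 5}
Step 6: union(8, 2) -> merged; set of 8 now {2, 8}
Step 7: union(8, 0) -> merged; set of 8 now {0, 2, 8}
Step 8: union(1, 8) -> merged; set of 1 now {0, 1, 2, 3, 6, 8}
Step 9: union(9, 11) -> merged; set of 9 now {9, 11}
Step 10: union(1, 8) -> already same set; set of 1 now {0, 1, 2, 3, 6, 8}
Step 11: union(7, 4) -> merged; set of 7 now {4, 5, 7, 10}
Step 12: union(13, 11) -> merged; set of 13 now {9, 11, 13}
Set of 1: {0, 1, 2, 3, 6, 8}; 0 is a member.

Answer: yes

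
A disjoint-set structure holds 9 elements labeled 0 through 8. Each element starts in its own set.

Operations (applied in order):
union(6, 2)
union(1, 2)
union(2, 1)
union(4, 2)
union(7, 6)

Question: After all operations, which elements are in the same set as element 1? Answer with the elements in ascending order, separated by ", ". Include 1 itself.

Step 1: union(6, 2) -> merged; set of 6 now {2, 6}
Step 2: union(1, 2) -> merged; set of 1 now {1, 2, 6}
Step 3: union(2, 1) -> already same set; set of 2 now {1, 2, 6}
Step 4: union(4, 2) -> merged; set of 4 now {1, 2, 4, 6}
Step 5: union(7, 6) -> merged; set of 7 now {1, 2, 4, 6, 7}
Component of 1: {1, 2, 4, 6, 7}

Answer: 1, 2, 4, 6, 7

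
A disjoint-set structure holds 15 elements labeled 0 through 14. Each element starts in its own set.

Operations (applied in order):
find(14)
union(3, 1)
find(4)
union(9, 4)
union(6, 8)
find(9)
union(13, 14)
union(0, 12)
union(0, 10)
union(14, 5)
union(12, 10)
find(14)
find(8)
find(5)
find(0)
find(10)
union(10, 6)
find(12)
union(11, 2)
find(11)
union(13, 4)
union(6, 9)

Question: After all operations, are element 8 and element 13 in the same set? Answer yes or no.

Answer: yes

Derivation:
Step 1: find(14) -> no change; set of 14 is {14}
Step 2: union(3, 1) -> merged; set of 3 now {1, 3}
Step 3: find(4) -> no change; set of 4 is {4}
Step 4: union(9, 4) -> merged; set of 9 now {4, 9}
Step 5: union(6, 8) -> merged; set of 6 now {6, 8}
Step 6: find(9) -> no change; set of 9 is {4, 9}
Step 7: union(13, 14) -> merged; set of 13 now {13, 14}
Step 8: union(0, 12) -> merged; set of 0 now {0, 12}
Step 9: union(0, 10) -> merged; set of 0 now {0, 10, 12}
Step 10: union(14, 5) -> merged; set of 14 now {5, 13, 14}
Step 11: union(12, 10) -> already same set; set of 12 now {0, 10, 12}
Step 12: find(14) -> no change; set of 14 is {5, 13, 14}
Step 13: find(8) -> no change; set of 8 is {6, 8}
Step 14: find(5) -> no change; set of 5 is {5, 13, 14}
Step 15: find(0) -> no change; set of 0 is {0, 10, 12}
Step 16: find(10) -> no change; set of 10 is {0, 10, 12}
Step 17: union(10, 6) -> merged; set of 10 now {0, 6, 8, 10, 12}
Step 18: find(12) -> no change; set of 12 is {0, 6, 8, 10, 12}
Step 19: union(11, 2) -> merged; set of 11 now {2, 11}
Step 20: find(11) -> no change; set of 11 is {2, 11}
Step 21: union(13, 4) -> merged; set of 13 now {4, 5, 9, 13, 14}
Step 22: union(6, 9) -> merged; set of 6 now {0, 4, 5, 6, 8, 9, 10, 12, 13, 14}
Set of 8: {0, 4, 5, 6, 8, 9, 10, 12, 13, 14}; 13 is a member.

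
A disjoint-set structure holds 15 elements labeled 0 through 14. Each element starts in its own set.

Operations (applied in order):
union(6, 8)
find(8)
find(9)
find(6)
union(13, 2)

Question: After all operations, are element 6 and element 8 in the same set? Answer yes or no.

Answer: yes

Derivation:
Step 1: union(6, 8) -> merged; set of 6 now {6, 8}
Step 2: find(8) -> no change; set of 8 is {6, 8}
Step 3: find(9) -> no change; set of 9 is {9}
Step 4: find(6) -> no change; set of 6 is {6, 8}
Step 5: union(13, 2) -> merged; set of 13 now {2, 13}
Set of 6: {6, 8}; 8 is a member.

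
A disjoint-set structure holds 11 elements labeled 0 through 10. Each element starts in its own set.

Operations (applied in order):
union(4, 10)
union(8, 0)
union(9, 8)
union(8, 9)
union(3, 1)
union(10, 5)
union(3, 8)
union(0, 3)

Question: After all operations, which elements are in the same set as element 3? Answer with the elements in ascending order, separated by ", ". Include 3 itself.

Answer: 0, 1, 3, 8, 9

Derivation:
Step 1: union(4, 10) -> merged; set of 4 now {4, 10}
Step 2: union(8, 0) -> merged; set of 8 now {0, 8}
Step 3: union(9, 8) -> merged; set of 9 now {0, 8, 9}
Step 4: union(8, 9) -> already same set; set of 8 now {0, 8, 9}
Step 5: union(3, 1) -> merged; set of 3 now {1, 3}
Step 6: union(10, 5) -> merged; set of 10 now {4, 5, 10}
Step 7: union(3, 8) -> merged; set of 3 now {0, 1, 3, 8, 9}
Step 8: union(0, 3) -> already same set; set of 0 now {0, 1, 3, 8, 9}
Component of 3: {0, 1, 3, 8, 9}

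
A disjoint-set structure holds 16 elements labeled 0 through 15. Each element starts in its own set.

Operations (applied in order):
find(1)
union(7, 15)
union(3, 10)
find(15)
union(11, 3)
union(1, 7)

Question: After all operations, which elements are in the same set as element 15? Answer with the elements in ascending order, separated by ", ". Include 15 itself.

Step 1: find(1) -> no change; set of 1 is {1}
Step 2: union(7, 15) -> merged; set of 7 now {7, 15}
Step 3: union(3, 10) -> merged; set of 3 now {3, 10}
Step 4: find(15) -> no change; set of 15 is {7, 15}
Step 5: union(11, 3) -> merged; set of 11 now {3, 10, 11}
Step 6: union(1, 7) -> merged; set of 1 now {1, 7, 15}
Component of 15: {1, 7, 15}

Answer: 1, 7, 15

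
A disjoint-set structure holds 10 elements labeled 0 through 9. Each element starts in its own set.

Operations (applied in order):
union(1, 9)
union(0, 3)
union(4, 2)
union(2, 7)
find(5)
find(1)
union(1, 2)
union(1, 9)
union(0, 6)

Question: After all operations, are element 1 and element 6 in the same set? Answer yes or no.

Step 1: union(1, 9) -> merged; set of 1 now {1, 9}
Step 2: union(0, 3) -> merged; set of 0 now {0, 3}
Step 3: union(4, 2) -> merged; set of 4 now {2, 4}
Step 4: union(2, 7) -> merged; set of 2 now {2, 4, 7}
Step 5: find(5) -> no change; set of 5 is {5}
Step 6: find(1) -> no change; set of 1 is {1, 9}
Step 7: union(1, 2) -> merged; set of 1 now {1, 2, 4, 7, 9}
Step 8: union(1, 9) -> already same set; set of 1 now {1, 2, 4, 7, 9}
Step 9: union(0, 6) -> merged; set of 0 now {0, 3, 6}
Set of 1: {1, 2, 4, 7, 9}; 6 is not a member.

Answer: no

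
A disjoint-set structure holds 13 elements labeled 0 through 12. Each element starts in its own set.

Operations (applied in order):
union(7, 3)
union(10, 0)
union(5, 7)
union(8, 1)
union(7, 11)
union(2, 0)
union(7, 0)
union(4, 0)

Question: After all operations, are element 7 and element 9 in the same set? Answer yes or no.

Answer: no

Derivation:
Step 1: union(7, 3) -> merged; set of 7 now {3, 7}
Step 2: union(10, 0) -> merged; set of 10 now {0, 10}
Step 3: union(5, 7) -> merged; set of 5 now {3, 5, 7}
Step 4: union(8, 1) -> merged; set of 8 now {1, 8}
Step 5: union(7, 11) -> merged; set of 7 now {3, 5, 7, 11}
Step 6: union(2, 0) -> merged; set of 2 now {0, 2, 10}
Step 7: union(7, 0) -> merged; set of 7 now {0, 2, 3, 5, 7, 10, 11}
Step 8: union(4, 0) -> merged; set of 4 now {0, 2, 3, 4, 5, 7, 10, 11}
Set of 7: {0, 2, 3, 4, 5, 7, 10, 11}; 9 is not a member.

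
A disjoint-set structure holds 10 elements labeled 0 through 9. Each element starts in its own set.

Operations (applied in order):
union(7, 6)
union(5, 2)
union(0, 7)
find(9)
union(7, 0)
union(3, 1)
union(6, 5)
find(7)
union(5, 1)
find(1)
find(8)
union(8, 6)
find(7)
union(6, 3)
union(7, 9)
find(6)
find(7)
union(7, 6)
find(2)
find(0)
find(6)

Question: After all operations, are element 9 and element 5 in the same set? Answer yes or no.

Answer: yes

Derivation:
Step 1: union(7, 6) -> merged; set of 7 now {6, 7}
Step 2: union(5, 2) -> merged; set of 5 now {2, 5}
Step 3: union(0, 7) -> merged; set of 0 now {0, 6, 7}
Step 4: find(9) -> no change; set of 9 is {9}
Step 5: union(7, 0) -> already same set; set of 7 now {0, 6, 7}
Step 6: union(3, 1) -> merged; set of 3 now {1, 3}
Step 7: union(6, 5) -> merged; set of 6 now {0, 2, 5, 6, 7}
Step 8: find(7) -> no change; set of 7 is {0, 2, 5, 6, 7}
Step 9: union(5, 1) -> merged; set of 5 now {0, 1, 2, 3, 5, 6, 7}
Step 10: find(1) -> no change; set of 1 is {0, 1, 2, 3, 5, 6, 7}
Step 11: find(8) -> no change; set of 8 is {8}
Step 12: union(8, 6) -> merged; set of 8 now {0, 1, 2, 3, 5, 6, 7, 8}
Step 13: find(7) -> no change; set of 7 is {0, 1, 2, 3, 5, 6, 7, 8}
Step 14: union(6, 3) -> already same set; set of 6 now {0, 1, 2, 3, 5, 6, 7, 8}
Step 15: union(7, 9) -> merged; set of 7 now {0, 1, 2, 3, 5, 6, 7, 8, 9}
Step 16: find(6) -> no change; set of 6 is {0, 1, 2, 3, 5, 6, 7, 8, 9}
Step 17: find(7) -> no change; set of 7 is {0, 1, 2, 3, 5, 6, 7, 8, 9}
Step 18: union(7, 6) -> already same set; set of 7 now {0, 1, 2, 3, 5, 6, 7, 8, 9}
Step 19: find(2) -> no change; set of 2 is {0, 1, 2, 3, 5, 6, 7, 8, 9}
Step 20: find(0) -> no change; set of 0 is {0, 1, 2, 3, 5, 6, 7, 8, 9}
Step 21: find(6) -> no change; set of 6 is {0, 1, 2, 3, 5, 6, 7, 8, 9}
Set of 9: {0, 1, 2, 3, 5, 6, 7, 8, 9}; 5 is a member.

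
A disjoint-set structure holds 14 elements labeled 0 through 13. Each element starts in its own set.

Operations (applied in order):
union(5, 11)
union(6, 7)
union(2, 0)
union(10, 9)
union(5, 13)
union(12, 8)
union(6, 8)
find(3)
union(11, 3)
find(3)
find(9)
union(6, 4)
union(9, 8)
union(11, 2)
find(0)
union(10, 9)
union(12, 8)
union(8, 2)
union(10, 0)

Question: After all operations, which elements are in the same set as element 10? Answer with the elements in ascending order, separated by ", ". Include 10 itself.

Answer: 0, 2, 3, 4, 5, 6, 7, 8, 9, 10, 11, 12, 13

Derivation:
Step 1: union(5, 11) -> merged; set of 5 now {5, 11}
Step 2: union(6, 7) -> merged; set of 6 now {6, 7}
Step 3: union(2, 0) -> merged; set of 2 now {0, 2}
Step 4: union(10, 9) -> merged; set of 10 now {9, 10}
Step 5: union(5, 13) -> merged; set of 5 now {5, 11, 13}
Step 6: union(12, 8) -> merged; set of 12 now {8, 12}
Step 7: union(6, 8) -> merged; set of 6 now {6, 7, 8, 12}
Step 8: find(3) -> no change; set of 3 is {3}
Step 9: union(11, 3) -> merged; set of 11 now {3, 5, 11, 13}
Step 10: find(3) -> no change; set of 3 is {3, 5, 11, 13}
Step 11: find(9) -> no change; set of 9 is {9, 10}
Step 12: union(6, 4) -> merged; set of 6 now {4, 6, 7, 8, 12}
Step 13: union(9, 8) -> merged; set of 9 now {4, 6, 7, 8, 9, 10, 12}
Step 14: union(11, 2) -> merged; set of 11 now {0, 2, 3, 5, 11, 13}
Step 15: find(0) -> no change; set of 0 is {0, 2, 3, 5, 11, 13}
Step 16: union(10, 9) -> already same set; set of 10 now {4, 6, 7, 8, 9, 10, 12}
Step 17: union(12, 8) -> already same set; set of 12 now {4, 6, 7, 8, 9, 10, 12}
Step 18: union(8, 2) -> merged; set of 8 now {0, 2, 3, 4, 5, 6, 7, 8, 9, 10, 11, 12, 13}
Step 19: union(10, 0) -> already same set; set of 10 now {0, 2, 3, 4, 5, 6, 7, 8, 9, 10, 11, 12, 13}
Component of 10: {0, 2, 3, 4, 5, 6, 7, 8, 9, 10, 11, 12, 13}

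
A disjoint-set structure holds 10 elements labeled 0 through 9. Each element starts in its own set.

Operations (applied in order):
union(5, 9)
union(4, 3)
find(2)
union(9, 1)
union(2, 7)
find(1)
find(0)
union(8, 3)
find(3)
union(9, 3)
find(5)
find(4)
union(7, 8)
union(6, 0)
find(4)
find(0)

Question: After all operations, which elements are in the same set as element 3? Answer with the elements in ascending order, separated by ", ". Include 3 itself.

Answer: 1, 2, 3, 4, 5, 7, 8, 9

Derivation:
Step 1: union(5, 9) -> merged; set of 5 now {5, 9}
Step 2: union(4, 3) -> merged; set of 4 now {3, 4}
Step 3: find(2) -> no change; set of 2 is {2}
Step 4: union(9, 1) -> merged; set of 9 now {1, 5, 9}
Step 5: union(2, 7) -> merged; set of 2 now {2, 7}
Step 6: find(1) -> no change; set of 1 is {1, 5, 9}
Step 7: find(0) -> no change; set of 0 is {0}
Step 8: union(8, 3) -> merged; set of 8 now {3, 4, 8}
Step 9: find(3) -> no change; set of 3 is {3, 4, 8}
Step 10: union(9, 3) -> merged; set of 9 now {1, 3, 4, 5, 8, 9}
Step 11: find(5) -> no change; set of 5 is {1, 3, 4, 5, 8, 9}
Step 12: find(4) -> no change; set of 4 is {1, 3, 4, 5, 8, 9}
Step 13: union(7, 8) -> merged; set of 7 now {1, 2, 3, 4, 5, 7, 8, 9}
Step 14: union(6, 0) -> merged; set of 6 now {0, 6}
Step 15: find(4) -> no change; set of 4 is {1, 2, 3, 4, 5, 7, 8, 9}
Step 16: find(0) -> no change; set of 0 is {0, 6}
Component of 3: {1, 2, 3, 4, 5, 7, 8, 9}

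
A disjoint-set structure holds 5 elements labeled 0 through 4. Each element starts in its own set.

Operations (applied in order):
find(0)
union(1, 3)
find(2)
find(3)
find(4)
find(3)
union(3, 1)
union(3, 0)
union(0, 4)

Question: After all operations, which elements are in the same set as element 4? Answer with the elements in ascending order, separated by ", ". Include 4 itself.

Answer: 0, 1, 3, 4

Derivation:
Step 1: find(0) -> no change; set of 0 is {0}
Step 2: union(1, 3) -> merged; set of 1 now {1, 3}
Step 3: find(2) -> no change; set of 2 is {2}
Step 4: find(3) -> no change; set of 3 is {1, 3}
Step 5: find(4) -> no change; set of 4 is {4}
Step 6: find(3) -> no change; set of 3 is {1, 3}
Step 7: union(3, 1) -> already same set; set of 3 now {1, 3}
Step 8: union(3, 0) -> merged; set of 3 now {0, 1, 3}
Step 9: union(0, 4) -> merged; set of 0 now {0, 1, 3, 4}
Component of 4: {0, 1, 3, 4}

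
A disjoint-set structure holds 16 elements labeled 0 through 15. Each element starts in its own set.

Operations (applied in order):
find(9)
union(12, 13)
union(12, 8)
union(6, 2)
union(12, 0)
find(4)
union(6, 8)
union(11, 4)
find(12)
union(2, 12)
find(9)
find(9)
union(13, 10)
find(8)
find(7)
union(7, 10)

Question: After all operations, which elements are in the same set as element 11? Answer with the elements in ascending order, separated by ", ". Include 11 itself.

Answer: 4, 11

Derivation:
Step 1: find(9) -> no change; set of 9 is {9}
Step 2: union(12, 13) -> merged; set of 12 now {12, 13}
Step 3: union(12, 8) -> merged; set of 12 now {8, 12, 13}
Step 4: union(6, 2) -> merged; set of 6 now {2, 6}
Step 5: union(12, 0) -> merged; set of 12 now {0, 8, 12, 13}
Step 6: find(4) -> no change; set of 4 is {4}
Step 7: union(6, 8) -> merged; set of 6 now {0, 2, 6, 8, 12, 13}
Step 8: union(11, 4) -> merged; set of 11 now {4, 11}
Step 9: find(12) -> no change; set of 12 is {0, 2, 6, 8, 12, 13}
Step 10: union(2, 12) -> already same set; set of 2 now {0, 2, 6, 8, 12, 13}
Step 11: find(9) -> no change; set of 9 is {9}
Step 12: find(9) -> no change; set of 9 is {9}
Step 13: union(13, 10) -> merged; set of 13 now {0, 2, 6, 8, 10, 12, 13}
Step 14: find(8) -> no change; set of 8 is {0, 2, 6, 8, 10, 12, 13}
Step 15: find(7) -> no change; set of 7 is {7}
Step 16: union(7, 10) -> merged; set of 7 now {0, 2, 6, 7, 8, 10, 12, 13}
Component of 11: {4, 11}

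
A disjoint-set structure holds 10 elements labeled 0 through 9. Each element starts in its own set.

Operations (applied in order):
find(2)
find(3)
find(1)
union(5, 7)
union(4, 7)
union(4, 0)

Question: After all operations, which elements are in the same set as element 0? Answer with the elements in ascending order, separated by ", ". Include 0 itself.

Answer: 0, 4, 5, 7

Derivation:
Step 1: find(2) -> no change; set of 2 is {2}
Step 2: find(3) -> no change; set of 3 is {3}
Step 3: find(1) -> no change; set of 1 is {1}
Step 4: union(5, 7) -> merged; set of 5 now {5, 7}
Step 5: union(4, 7) -> merged; set of 4 now {4, 5, 7}
Step 6: union(4, 0) -> merged; set of 4 now {0, 4, 5, 7}
Component of 0: {0, 4, 5, 7}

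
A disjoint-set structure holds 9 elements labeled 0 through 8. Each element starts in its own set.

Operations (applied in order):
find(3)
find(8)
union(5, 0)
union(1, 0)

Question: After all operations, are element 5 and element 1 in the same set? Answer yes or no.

Answer: yes

Derivation:
Step 1: find(3) -> no change; set of 3 is {3}
Step 2: find(8) -> no change; set of 8 is {8}
Step 3: union(5, 0) -> merged; set of 5 now {0, 5}
Step 4: union(1, 0) -> merged; set of 1 now {0, 1, 5}
Set of 5: {0, 1, 5}; 1 is a member.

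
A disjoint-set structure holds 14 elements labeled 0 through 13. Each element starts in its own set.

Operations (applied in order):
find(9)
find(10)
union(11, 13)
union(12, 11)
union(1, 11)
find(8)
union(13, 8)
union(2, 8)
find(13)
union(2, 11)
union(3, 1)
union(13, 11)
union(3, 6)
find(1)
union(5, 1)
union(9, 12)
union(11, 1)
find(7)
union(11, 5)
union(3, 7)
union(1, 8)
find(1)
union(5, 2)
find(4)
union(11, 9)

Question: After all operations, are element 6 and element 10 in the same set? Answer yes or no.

Step 1: find(9) -> no change; set of 9 is {9}
Step 2: find(10) -> no change; set of 10 is {10}
Step 3: union(11, 13) -> merged; set of 11 now {11, 13}
Step 4: union(12, 11) -> merged; set of 12 now {11, 12, 13}
Step 5: union(1, 11) -> merged; set of 1 now {1, 11, 12, 13}
Step 6: find(8) -> no change; set of 8 is {8}
Step 7: union(13, 8) -> merged; set of 13 now {1, 8, 11, 12, 13}
Step 8: union(2, 8) -> merged; set of 2 now {1, 2, 8, 11, 12, 13}
Step 9: find(13) -> no change; set of 13 is {1, 2, 8, 11, 12, 13}
Step 10: union(2, 11) -> already same set; set of 2 now {1, 2, 8, 11, 12, 13}
Step 11: union(3, 1) -> merged; set of 3 now {1, 2, 3, 8, 11, 12, 13}
Step 12: union(13, 11) -> already same set; set of 13 now {1, 2, 3, 8, 11, 12, 13}
Step 13: union(3, 6) -> merged; set of 3 now {1, 2, 3, 6, 8, 11, 12, 13}
Step 14: find(1) -> no change; set of 1 is {1, 2, 3, 6, 8, 11, 12, 13}
Step 15: union(5, 1) -> merged; set of 5 now {1, 2, 3, 5, 6, 8, 11, 12, 13}
Step 16: union(9, 12) -> merged; set of 9 now {1, 2, 3, 5, 6, 8, 9, 11, 12, 13}
Step 17: union(11, 1) -> already same set; set of 11 now {1, 2, 3, 5, 6, 8, 9, 11, 12, 13}
Step 18: find(7) -> no change; set of 7 is {7}
Step 19: union(11, 5) -> already same set; set of 11 now {1, 2, 3, 5, 6, 8, 9, 11, 12, 13}
Step 20: union(3, 7) -> merged; set of 3 now {1, 2, 3, 5, 6, 7, 8, 9, 11, 12, 13}
Step 21: union(1, 8) -> already same set; set of 1 now {1, 2, 3, 5, 6, 7, 8, 9, 11, 12, 13}
Step 22: find(1) -> no change; set of 1 is {1, 2, 3, 5, 6, 7, 8, 9, 11, 12, 13}
Step 23: union(5, 2) -> already same set; set of 5 now {1, 2, 3, 5, 6, 7, 8, 9, 11, 12, 13}
Step 24: find(4) -> no change; set of 4 is {4}
Step 25: union(11, 9) -> already same set; set of 11 now {1, 2, 3, 5, 6, 7, 8, 9, 11, 12, 13}
Set of 6: {1, 2, 3, 5, 6, 7, 8, 9, 11, 12, 13}; 10 is not a member.

Answer: no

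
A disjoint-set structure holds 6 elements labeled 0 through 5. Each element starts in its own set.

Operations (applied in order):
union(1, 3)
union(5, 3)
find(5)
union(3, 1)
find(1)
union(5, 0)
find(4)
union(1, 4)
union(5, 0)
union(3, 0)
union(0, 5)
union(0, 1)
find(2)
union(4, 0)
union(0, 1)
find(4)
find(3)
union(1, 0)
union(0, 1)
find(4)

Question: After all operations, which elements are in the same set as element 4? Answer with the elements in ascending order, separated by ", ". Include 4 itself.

Step 1: union(1, 3) -> merged; set of 1 now {1, 3}
Step 2: union(5, 3) -> merged; set of 5 now {1, 3, 5}
Step 3: find(5) -> no change; set of 5 is {1, 3, 5}
Step 4: union(3, 1) -> already same set; set of 3 now {1, 3, 5}
Step 5: find(1) -> no change; set of 1 is {1, 3, 5}
Step 6: union(5, 0) -> merged; set of 5 now {0, 1, 3, 5}
Step 7: find(4) -> no change; set of 4 is {4}
Step 8: union(1, 4) -> merged; set of 1 now {0, 1, 3, 4, 5}
Step 9: union(5, 0) -> already same set; set of 5 now {0, 1, 3, 4, 5}
Step 10: union(3, 0) -> already same set; set of 3 now {0, 1, 3, 4, 5}
Step 11: union(0, 5) -> already same set; set of 0 now {0, 1, 3, 4, 5}
Step 12: union(0, 1) -> already same set; set of 0 now {0, 1, 3, 4, 5}
Step 13: find(2) -> no change; set of 2 is {2}
Step 14: union(4, 0) -> already same set; set of 4 now {0, 1, 3, 4, 5}
Step 15: union(0, 1) -> already same set; set of 0 now {0, 1, 3, 4, 5}
Step 16: find(4) -> no change; set of 4 is {0, 1, 3, 4, 5}
Step 17: find(3) -> no change; set of 3 is {0, 1, 3, 4, 5}
Step 18: union(1, 0) -> already same set; set of 1 now {0, 1, 3, 4, 5}
Step 19: union(0, 1) -> already same set; set of 0 now {0, 1, 3, 4, 5}
Step 20: find(4) -> no change; set of 4 is {0, 1, 3, 4, 5}
Component of 4: {0, 1, 3, 4, 5}

Answer: 0, 1, 3, 4, 5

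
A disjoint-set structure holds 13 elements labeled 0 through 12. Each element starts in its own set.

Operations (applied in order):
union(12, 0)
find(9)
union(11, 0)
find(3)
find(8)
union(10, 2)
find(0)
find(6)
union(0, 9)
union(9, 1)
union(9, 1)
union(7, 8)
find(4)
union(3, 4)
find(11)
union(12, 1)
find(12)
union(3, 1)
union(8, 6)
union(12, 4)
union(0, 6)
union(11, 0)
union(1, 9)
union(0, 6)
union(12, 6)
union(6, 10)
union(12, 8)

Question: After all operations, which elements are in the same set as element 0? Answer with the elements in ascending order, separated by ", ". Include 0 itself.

Answer: 0, 1, 2, 3, 4, 6, 7, 8, 9, 10, 11, 12

Derivation:
Step 1: union(12, 0) -> merged; set of 12 now {0, 12}
Step 2: find(9) -> no change; set of 9 is {9}
Step 3: union(11, 0) -> merged; set of 11 now {0, 11, 12}
Step 4: find(3) -> no change; set of 3 is {3}
Step 5: find(8) -> no change; set of 8 is {8}
Step 6: union(10, 2) -> merged; set of 10 now {2, 10}
Step 7: find(0) -> no change; set of 0 is {0, 11, 12}
Step 8: find(6) -> no change; set of 6 is {6}
Step 9: union(0, 9) -> merged; set of 0 now {0, 9, 11, 12}
Step 10: union(9, 1) -> merged; set of 9 now {0, 1, 9, 11, 12}
Step 11: union(9, 1) -> already same set; set of 9 now {0, 1, 9, 11, 12}
Step 12: union(7, 8) -> merged; set of 7 now {7, 8}
Step 13: find(4) -> no change; set of 4 is {4}
Step 14: union(3, 4) -> merged; set of 3 now {3, 4}
Step 15: find(11) -> no change; set of 11 is {0, 1, 9, 11, 12}
Step 16: union(12, 1) -> already same set; set of 12 now {0, 1, 9, 11, 12}
Step 17: find(12) -> no change; set of 12 is {0, 1, 9, 11, 12}
Step 18: union(3, 1) -> merged; set of 3 now {0, 1, 3, 4, 9, 11, 12}
Step 19: union(8, 6) -> merged; set of 8 now {6, 7, 8}
Step 20: union(12, 4) -> already same set; set of 12 now {0, 1, 3, 4, 9, 11, 12}
Step 21: union(0, 6) -> merged; set of 0 now {0, 1, 3, 4, 6, 7, 8, 9, 11, 12}
Step 22: union(11, 0) -> already same set; set of 11 now {0, 1, 3, 4, 6, 7, 8, 9, 11, 12}
Step 23: union(1, 9) -> already same set; set of 1 now {0, 1, 3, 4, 6, 7, 8, 9, 11, 12}
Step 24: union(0, 6) -> already same set; set of 0 now {0, 1, 3, 4, 6, 7, 8, 9, 11, 12}
Step 25: union(12, 6) -> already same set; set of 12 now {0, 1, 3, 4, 6, 7, 8, 9, 11, 12}
Step 26: union(6, 10) -> merged; set of 6 now {0, 1, 2, 3, 4, 6, 7, 8, 9, 10, 11, 12}
Step 27: union(12, 8) -> already same set; set of 12 now {0, 1, 2, 3, 4, 6, 7, 8, 9, 10, 11, 12}
Component of 0: {0, 1, 2, 3, 4, 6, 7, 8, 9, 10, 11, 12}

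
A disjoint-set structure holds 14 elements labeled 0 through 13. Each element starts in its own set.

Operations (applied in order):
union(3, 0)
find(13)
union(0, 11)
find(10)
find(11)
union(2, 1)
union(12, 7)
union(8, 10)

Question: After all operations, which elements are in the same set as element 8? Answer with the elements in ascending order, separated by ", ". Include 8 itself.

Step 1: union(3, 0) -> merged; set of 3 now {0, 3}
Step 2: find(13) -> no change; set of 13 is {13}
Step 3: union(0, 11) -> merged; set of 0 now {0, 3, 11}
Step 4: find(10) -> no change; set of 10 is {10}
Step 5: find(11) -> no change; set of 11 is {0, 3, 11}
Step 6: union(2, 1) -> merged; set of 2 now {1, 2}
Step 7: union(12, 7) -> merged; set of 12 now {7, 12}
Step 8: union(8, 10) -> merged; set of 8 now {8, 10}
Component of 8: {8, 10}

Answer: 8, 10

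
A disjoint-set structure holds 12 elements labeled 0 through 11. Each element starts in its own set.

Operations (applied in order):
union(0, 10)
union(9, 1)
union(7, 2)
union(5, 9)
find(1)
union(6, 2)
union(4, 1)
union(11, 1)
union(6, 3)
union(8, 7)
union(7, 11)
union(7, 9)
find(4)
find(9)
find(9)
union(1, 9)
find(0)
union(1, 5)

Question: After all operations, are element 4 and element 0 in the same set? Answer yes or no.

Step 1: union(0, 10) -> merged; set of 0 now {0, 10}
Step 2: union(9, 1) -> merged; set of 9 now {1, 9}
Step 3: union(7, 2) -> merged; set of 7 now {2, 7}
Step 4: union(5, 9) -> merged; set of 5 now {1, 5, 9}
Step 5: find(1) -> no change; set of 1 is {1, 5, 9}
Step 6: union(6, 2) -> merged; set of 6 now {2, 6, 7}
Step 7: union(4, 1) -> merged; set of 4 now {1, 4, 5, 9}
Step 8: union(11, 1) -> merged; set of 11 now {1, 4, 5, 9, 11}
Step 9: union(6, 3) -> merged; set of 6 now {2, 3, 6, 7}
Step 10: union(8, 7) -> merged; set of 8 now {2, 3, 6, 7, 8}
Step 11: union(7, 11) -> merged; set of 7 now {1, 2, 3, 4, 5, 6, 7, 8, 9, 11}
Step 12: union(7, 9) -> already same set; set of 7 now {1, 2, 3, 4, 5, 6, 7, 8, 9, 11}
Step 13: find(4) -> no change; set of 4 is {1, 2, 3, 4, 5, 6, 7, 8, 9, 11}
Step 14: find(9) -> no change; set of 9 is {1, 2, 3, 4, 5, 6, 7, 8, 9, 11}
Step 15: find(9) -> no change; set of 9 is {1, 2, 3, 4, 5, 6, 7, 8, 9, 11}
Step 16: union(1, 9) -> already same set; set of 1 now {1, 2, 3, 4, 5, 6, 7, 8, 9, 11}
Step 17: find(0) -> no change; set of 0 is {0, 10}
Step 18: union(1, 5) -> already same set; set of 1 now {1, 2, 3, 4, 5, 6, 7, 8, 9, 11}
Set of 4: {1, 2, 3, 4, 5, 6, 7, 8, 9, 11}; 0 is not a member.

Answer: no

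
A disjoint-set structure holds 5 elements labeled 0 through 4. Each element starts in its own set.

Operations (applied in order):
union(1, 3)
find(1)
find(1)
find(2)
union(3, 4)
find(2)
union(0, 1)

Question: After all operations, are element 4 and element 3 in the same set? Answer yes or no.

Step 1: union(1, 3) -> merged; set of 1 now {1, 3}
Step 2: find(1) -> no change; set of 1 is {1, 3}
Step 3: find(1) -> no change; set of 1 is {1, 3}
Step 4: find(2) -> no change; set of 2 is {2}
Step 5: union(3, 4) -> merged; set of 3 now {1, 3, 4}
Step 6: find(2) -> no change; set of 2 is {2}
Step 7: union(0, 1) -> merged; set of 0 now {0, 1, 3, 4}
Set of 4: {0, 1, 3, 4}; 3 is a member.

Answer: yes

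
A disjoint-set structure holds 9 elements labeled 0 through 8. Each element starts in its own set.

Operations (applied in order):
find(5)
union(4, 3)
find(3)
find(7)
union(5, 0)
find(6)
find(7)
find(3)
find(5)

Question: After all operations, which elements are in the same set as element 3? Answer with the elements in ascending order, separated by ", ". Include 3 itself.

Answer: 3, 4

Derivation:
Step 1: find(5) -> no change; set of 5 is {5}
Step 2: union(4, 3) -> merged; set of 4 now {3, 4}
Step 3: find(3) -> no change; set of 3 is {3, 4}
Step 4: find(7) -> no change; set of 7 is {7}
Step 5: union(5, 0) -> merged; set of 5 now {0, 5}
Step 6: find(6) -> no change; set of 6 is {6}
Step 7: find(7) -> no change; set of 7 is {7}
Step 8: find(3) -> no change; set of 3 is {3, 4}
Step 9: find(5) -> no change; set of 5 is {0, 5}
Component of 3: {3, 4}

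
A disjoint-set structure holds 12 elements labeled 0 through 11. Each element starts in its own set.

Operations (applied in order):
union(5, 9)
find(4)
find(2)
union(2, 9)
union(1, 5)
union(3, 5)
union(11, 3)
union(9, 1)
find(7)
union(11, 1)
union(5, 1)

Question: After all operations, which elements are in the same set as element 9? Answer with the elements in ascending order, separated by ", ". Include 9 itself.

Answer: 1, 2, 3, 5, 9, 11

Derivation:
Step 1: union(5, 9) -> merged; set of 5 now {5, 9}
Step 2: find(4) -> no change; set of 4 is {4}
Step 3: find(2) -> no change; set of 2 is {2}
Step 4: union(2, 9) -> merged; set of 2 now {2, 5, 9}
Step 5: union(1, 5) -> merged; set of 1 now {1, 2, 5, 9}
Step 6: union(3, 5) -> merged; set of 3 now {1, 2, 3, 5, 9}
Step 7: union(11, 3) -> merged; set of 11 now {1, 2, 3, 5, 9, 11}
Step 8: union(9, 1) -> already same set; set of 9 now {1, 2, 3, 5, 9, 11}
Step 9: find(7) -> no change; set of 7 is {7}
Step 10: union(11, 1) -> already same set; set of 11 now {1, 2, 3, 5, 9, 11}
Step 11: union(5, 1) -> already same set; set of 5 now {1, 2, 3, 5, 9, 11}
Component of 9: {1, 2, 3, 5, 9, 11}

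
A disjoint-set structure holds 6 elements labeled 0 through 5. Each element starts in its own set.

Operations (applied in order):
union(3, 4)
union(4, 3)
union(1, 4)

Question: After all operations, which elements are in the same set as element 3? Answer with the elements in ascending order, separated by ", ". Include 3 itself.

Step 1: union(3, 4) -> merged; set of 3 now {3, 4}
Step 2: union(4, 3) -> already same set; set of 4 now {3, 4}
Step 3: union(1, 4) -> merged; set of 1 now {1, 3, 4}
Component of 3: {1, 3, 4}

Answer: 1, 3, 4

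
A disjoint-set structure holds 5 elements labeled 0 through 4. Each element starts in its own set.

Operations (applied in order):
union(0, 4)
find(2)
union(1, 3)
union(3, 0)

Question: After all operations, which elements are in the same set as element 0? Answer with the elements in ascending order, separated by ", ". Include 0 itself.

Step 1: union(0, 4) -> merged; set of 0 now {0, 4}
Step 2: find(2) -> no change; set of 2 is {2}
Step 3: union(1, 3) -> merged; set of 1 now {1, 3}
Step 4: union(3, 0) -> merged; set of 3 now {0, 1, 3, 4}
Component of 0: {0, 1, 3, 4}

Answer: 0, 1, 3, 4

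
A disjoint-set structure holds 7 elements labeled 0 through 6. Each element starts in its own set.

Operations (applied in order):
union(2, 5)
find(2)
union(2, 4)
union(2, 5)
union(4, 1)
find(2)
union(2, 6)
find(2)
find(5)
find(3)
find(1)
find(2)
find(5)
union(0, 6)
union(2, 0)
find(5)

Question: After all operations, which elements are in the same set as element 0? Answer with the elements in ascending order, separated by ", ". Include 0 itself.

Answer: 0, 1, 2, 4, 5, 6

Derivation:
Step 1: union(2, 5) -> merged; set of 2 now {2, 5}
Step 2: find(2) -> no change; set of 2 is {2, 5}
Step 3: union(2, 4) -> merged; set of 2 now {2, 4, 5}
Step 4: union(2, 5) -> already same set; set of 2 now {2, 4, 5}
Step 5: union(4, 1) -> merged; set of 4 now {1, 2, 4, 5}
Step 6: find(2) -> no change; set of 2 is {1, 2, 4, 5}
Step 7: union(2, 6) -> merged; set of 2 now {1, 2, 4, 5, 6}
Step 8: find(2) -> no change; set of 2 is {1, 2, 4, 5, 6}
Step 9: find(5) -> no change; set of 5 is {1, 2, 4, 5, 6}
Step 10: find(3) -> no change; set of 3 is {3}
Step 11: find(1) -> no change; set of 1 is {1, 2, 4, 5, 6}
Step 12: find(2) -> no change; set of 2 is {1, 2, 4, 5, 6}
Step 13: find(5) -> no change; set of 5 is {1, 2, 4, 5, 6}
Step 14: union(0, 6) -> merged; set of 0 now {0, 1, 2, 4, 5, 6}
Step 15: union(2, 0) -> already same set; set of 2 now {0, 1, 2, 4, 5, 6}
Step 16: find(5) -> no change; set of 5 is {0, 1, 2, 4, 5, 6}
Component of 0: {0, 1, 2, 4, 5, 6}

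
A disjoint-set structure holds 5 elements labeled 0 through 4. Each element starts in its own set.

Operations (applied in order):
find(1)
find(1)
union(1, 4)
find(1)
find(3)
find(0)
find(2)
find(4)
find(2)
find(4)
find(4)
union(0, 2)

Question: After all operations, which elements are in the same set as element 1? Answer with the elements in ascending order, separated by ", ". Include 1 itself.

Answer: 1, 4

Derivation:
Step 1: find(1) -> no change; set of 1 is {1}
Step 2: find(1) -> no change; set of 1 is {1}
Step 3: union(1, 4) -> merged; set of 1 now {1, 4}
Step 4: find(1) -> no change; set of 1 is {1, 4}
Step 5: find(3) -> no change; set of 3 is {3}
Step 6: find(0) -> no change; set of 0 is {0}
Step 7: find(2) -> no change; set of 2 is {2}
Step 8: find(4) -> no change; set of 4 is {1, 4}
Step 9: find(2) -> no change; set of 2 is {2}
Step 10: find(4) -> no change; set of 4 is {1, 4}
Step 11: find(4) -> no change; set of 4 is {1, 4}
Step 12: union(0, 2) -> merged; set of 0 now {0, 2}
Component of 1: {1, 4}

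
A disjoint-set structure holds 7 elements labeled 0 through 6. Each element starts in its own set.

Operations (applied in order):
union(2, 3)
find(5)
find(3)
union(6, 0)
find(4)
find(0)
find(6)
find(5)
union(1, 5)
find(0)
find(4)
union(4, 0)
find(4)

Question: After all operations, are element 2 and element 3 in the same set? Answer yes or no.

Answer: yes

Derivation:
Step 1: union(2, 3) -> merged; set of 2 now {2, 3}
Step 2: find(5) -> no change; set of 5 is {5}
Step 3: find(3) -> no change; set of 3 is {2, 3}
Step 4: union(6, 0) -> merged; set of 6 now {0, 6}
Step 5: find(4) -> no change; set of 4 is {4}
Step 6: find(0) -> no change; set of 0 is {0, 6}
Step 7: find(6) -> no change; set of 6 is {0, 6}
Step 8: find(5) -> no change; set of 5 is {5}
Step 9: union(1, 5) -> merged; set of 1 now {1, 5}
Step 10: find(0) -> no change; set of 0 is {0, 6}
Step 11: find(4) -> no change; set of 4 is {4}
Step 12: union(4, 0) -> merged; set of 4 now {0, 4, 6}
Step 13: find(4) -> no change; set of 4 is {0, 4, 6}
Set of 2: {2, 3}; 3 is a member.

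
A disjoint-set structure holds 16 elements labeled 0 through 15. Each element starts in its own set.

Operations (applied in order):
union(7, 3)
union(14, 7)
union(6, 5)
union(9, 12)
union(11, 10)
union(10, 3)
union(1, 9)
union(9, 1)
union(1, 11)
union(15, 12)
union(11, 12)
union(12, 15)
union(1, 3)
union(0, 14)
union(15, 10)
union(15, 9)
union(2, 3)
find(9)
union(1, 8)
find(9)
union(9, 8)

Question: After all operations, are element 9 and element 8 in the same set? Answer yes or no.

Step 1: union(7, 3) -> merged; set of 7 now {3, 7}
Step 2: union(14, 7) -> merged; set of 14 now {3, 7, 14}
Step 3: union(6, 5) -> merged; set of 6 now {5, 6}
Step 4: union(9, 12) -> merged; set of 9 now {9, 12}
Step 5: union(11, 10) -> merged; set of 11 now {10, 11}
Step 6: union(10, 3) -> merged; set of 10 now {3, 7, 10, 11, 14}
Step 7: union(1, 9) -> merged; set of 1 now {1, 9, 12}
Step 8: union(9, 1) -> already same set; set of 9 now {1, 9, 12}
Step 9: union(1, 11) -> merged; set of 1 now {1, 3, 7, 9, 10, 11, 12, 14}
Step 10: union(15, 12) -> merged; set of 15 now {1, 3, 7, 9, 10, 11, 12, 14, 15}
Step 11: union(11, 12) -> already same set; set of 11 now {1, 3, 7, 9, 10, 11, 12, 14, 15}
Step 12: union(12, 15) -> already same set; set of 12 now {1, 3, 7, 9, 10, 11, 12, 14, 15}
Step 13: union(1, 3) -> already same set; set of 1 now {1, 3, 7, 9, 10, 11, 12, 14, 15}
Step 14: union(0, 14) -> merged; set of 0 now {0, 1, 3, 7, 9, 10, 11, 12, 14, 15}
Step 15: union(15, 10) -> already same set; set of 15 now {0, 1, 3, 7, 9, 10, 11, 12, 14, 15}
Step 16: union(15, 9) -> already same set; set of 15 now {0, 1, 3, 7, 9, 10, 11, 12, 14, 15}
Step 17: union(2, 3) -> merged; set of 2 now {0, 1, 2, 3, 7, 9, 10, 11, 12, 14, 15}
Step 18: find(9) -> no change; set of 9 is {0, 1, 2, 3, 7, 9, 10, 11, 12, 14, 15}
Step 19: union(1, 8) -> merged; set of 1 now {0, 1, 2, 3, 7, 8, 9, 10, 11, 12, 14, 15}
Step 20: find(9) -> no change; set of 9 is {0, 1, 2, 3, 7, 8, 9, 10, 11, 12, 14, 15}
Step 21: union(9, 8) -> already same set; set of 9 now {0, 1, 2, 3, 7, 8, 9, 10, 11, 12, 14, 15}
Set of 9: {0, 1, 2, 3, 7, 8, 9, 10, 11, 12, 14, 15}; 8 is a member.

Answer: yes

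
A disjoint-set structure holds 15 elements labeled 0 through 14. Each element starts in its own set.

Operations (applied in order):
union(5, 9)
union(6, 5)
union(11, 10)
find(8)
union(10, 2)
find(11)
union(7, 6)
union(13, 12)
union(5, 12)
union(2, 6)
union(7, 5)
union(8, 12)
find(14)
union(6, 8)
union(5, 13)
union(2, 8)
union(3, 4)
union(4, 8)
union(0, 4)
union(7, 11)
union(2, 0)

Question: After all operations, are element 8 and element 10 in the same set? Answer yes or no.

Step 1: union(5, 9) -> merged; set of 5 now {5, 9}
Step 2: union(6, 5) -> merged; set of 6 now {5, 6, 9}
Step 3: union(11, 10) -> merged; set of 11 now {10, 11}
Step 4: find(8) -> no change; set of 8 is {8}
Step 5: union(10, 2) -> merged; set of 10 now {2, 10, 11}
Step 6: find(11) -> no change; set of 11 is {2, 10, 11}
Step 7: union(7, 6) -> merged; set of 7 now {5, 6, 7, 9}
Step 8: union(13, 12) -> merged; set of 13 now {12, 13}
Step 9: union(5, 12) -> merged; set of 5 now {5, 6, 7, 9, 12, 13}
Step 10: union(2, 6) -> merged; set of 2 now {2, 5, 6, 7, 9, 10, 11, 12, 13}
Step 11: union(7, 5) -> already same set; set of 7 now {2, 5, 6, 7, 9, 10, 11, 12, 13}
Step 12: union(8, 12) -> merged; set of 8 now {2, 5, 6, 7, 8, 9, 10, 11, 12, 13}
Step 13: find(14) -> no change; set of 14 is {14}
Step 14: union(6, 8) -> already same set; set of 6 now {2, 5, 6, 7, 8, 9, 10, 11, 12, 13}
Step 15: union(5, 13) -> already same set; set of 5 now {2, 5, 6, 7, 8, 9, 10, 11, 12, 13}
Step 16: union(2, 8) -> already same set; set of 2 now {2, 5, 6, 7, 8, 9, 10, 11, 12, 13}
Step 17: union(3, 4) -> merged; set of 3 now {3, 4}
Step 18: union(4, 8) -> merged; set of 4 now {2, 3, 4, 5, 6, 7, 8, 9, 10, 11, 12, 13}
Step 19: union(0, 4) -> merged; set of 0 now {0, 2, 3, 4, 5, 6, 7, 8, 9, 10, 11, 12, 13}
Step 20: union(7, 11) -> already same set; set of 7 now {0, 2, 3, 4, 5, 6, 7, 8, 9, 10, 11, 12, 13}
Step 21: union(2, 0) -> already same set; set of 2 now {0, 2, 3, 4, 5, 6, 7, 8, 9, 10, 11, 12, 13}
Set of 8: {0, 2, 3, 4, 5, 6, 7, 8, 9, 10, 11, 12, 13}; 10 is a member.

Answer: yes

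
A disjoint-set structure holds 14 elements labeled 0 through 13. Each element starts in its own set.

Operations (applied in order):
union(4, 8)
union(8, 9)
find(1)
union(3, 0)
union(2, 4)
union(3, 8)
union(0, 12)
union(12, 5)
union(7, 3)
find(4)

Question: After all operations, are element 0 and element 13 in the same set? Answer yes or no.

Answer: no

Derivation:
Step 1: union(4, 8) -> merged; set of 4 now {4, 8}
Step 2: union(8, 9) -> merged; set of 8 now {4, 8, 9}
Step 3: find(1) -> no change; set of 1 is {1}
Step 4: union(3, 0) -> merged; set of 3 now {0, 3}
Step 5: union(2, 4) -> merged; set of 2 now {2, 4, 8, 9}
Step 6: union(3, 8) -> merged; set of 3 now {0, 2, 3, 4, 8, 9}
Step 7: union(0, 12) -> merged; set of 0 now {0, 2, 3, 4, 8, 9, 12}
Step 8: union(12, 5) -> merged; set of 12 now {0, 2, 3, 4, 5, 8, 9, 12}
Step 9: union(7, 3) -> merged; set of 7 now {0, 2, 3, 4, 5, 7, 8, 9, 12}
Step 10: find(4) -> no change; set of 4 is {0, 2, 3, 4, 5, 7, 8, 9, 12}
Set of 0: {0, 2, 3, 4, 5, 7, 8, 9, 12}; 13 is not a member.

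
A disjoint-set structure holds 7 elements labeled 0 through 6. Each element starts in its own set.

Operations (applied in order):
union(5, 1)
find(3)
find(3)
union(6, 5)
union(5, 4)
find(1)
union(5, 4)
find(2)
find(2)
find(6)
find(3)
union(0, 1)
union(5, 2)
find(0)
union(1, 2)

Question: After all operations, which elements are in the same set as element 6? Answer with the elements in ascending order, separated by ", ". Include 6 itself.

Step 1: union(5, 1) -> merged; set of 5 now {1, 5}
Step 2: find(3) -> no change; set of 3 is {3}
Step 3: find(3) -> no change; set of 3 is {3}
Step 4: union(6, 5) -> merged; set of 6 now {1, 5, 6}
Step 5: union(5, 4) -> merged; set of 5 now {1, 4, 5, 6}
Step 6: find(1) -> no change; set of 1 is {1, 4, 5, 6}
Step 7: union(5, 4) -> already same set; set of 5 now {1, 4, 5, 6}
Step 8: find(2) -> no change; set of 2 is {2}
Step 9: find(2) -> no change; set of 2 is {2}
Step 10: find(6) -> no change; set of 6 is {1, 4, 5, 6}
Step 11: find(3) -> no change; set of 3 is {3}
Step 12: union(0, 1) -> merged; set of 0 now {0, 1, 4, 5, 6}
Step 13: union(5, 2) -> merged; set of 5 now {0, 1, 2, 4, 5, 6}
Step 14: find(0) -> no change; set of 0 is {0, 1, 2, 4, 5, 6}
Step 15: union(1, 2) -> already same set; set of 1 now {0, 1, 2, 4, 5, 6}
Component of 6: {0, 1, 2, 4, 5, 6}

Answer: 0, 1, 2, 4, 5, 6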